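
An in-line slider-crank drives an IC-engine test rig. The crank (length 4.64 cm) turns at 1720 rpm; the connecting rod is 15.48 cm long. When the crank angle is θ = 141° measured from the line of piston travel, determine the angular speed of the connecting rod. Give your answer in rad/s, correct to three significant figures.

42.7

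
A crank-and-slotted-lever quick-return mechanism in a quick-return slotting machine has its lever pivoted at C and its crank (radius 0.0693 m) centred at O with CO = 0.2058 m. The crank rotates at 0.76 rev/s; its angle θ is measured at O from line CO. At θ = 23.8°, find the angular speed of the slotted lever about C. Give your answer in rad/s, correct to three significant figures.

1.16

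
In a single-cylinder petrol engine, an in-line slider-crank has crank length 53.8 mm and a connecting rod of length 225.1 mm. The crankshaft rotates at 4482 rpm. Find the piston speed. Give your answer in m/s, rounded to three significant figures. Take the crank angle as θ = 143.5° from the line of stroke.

12.1

ω = 2π·4482/60 = 469.4 rad/s
For an in-line slider-crank, x = r cosθ + √(L² − r² sin²θ), so v = −rω sinθ·[1 + r cosθ/√(L² − r² sin²θ)].
With r = 0.0538 m, L = 0.2251 m, θ = 143.5°: √(L² − r² sin²θ) = 0.22281 m.
v = −0.0538·469.4·0.59482·[1 + 0.0538·-0.80386/0.22281] = -12.105 m/s.
|v| = 12.105 m/s.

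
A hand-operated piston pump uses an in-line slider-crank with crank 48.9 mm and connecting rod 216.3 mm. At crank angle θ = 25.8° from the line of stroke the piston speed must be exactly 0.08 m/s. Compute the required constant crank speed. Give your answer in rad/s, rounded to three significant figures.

For an in-line slider-crank, |v_piston| = rω|sinθ|·[1 + r cosθ/√(L² − r² sin²θ)].
With r = 0.0489 m, L = 0.2163 m, θ = 25.8°: the bracketed kinematic factor |dx/dθ| = 0.025636 m.
ω = v/|dx/dθ| = 0.08/0.025636 = 3.1206 rad/s.

3.12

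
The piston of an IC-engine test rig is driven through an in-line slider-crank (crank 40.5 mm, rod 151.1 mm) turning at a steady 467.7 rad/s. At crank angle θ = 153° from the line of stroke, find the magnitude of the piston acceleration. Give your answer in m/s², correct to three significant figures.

6460

ω = 467.7 rad/s
x(θ) = r cosθ + √(L² − r² sin²θ); with ω constant, a = ω²·d²x/dθ².
d²x/dθ² = −r cosθ − r²(cos2θ)/√u − r⁴ sin²2θ/(4u^{3/2}),  u = L² − r² sin²θ = 0.0224931 m².
Substituting r = 0.0405 m, L = 0.1511 m, θ = 153°: d²x/dθ² = +0.029527 m.
a = ω²·d²x/dθ² = (467.7)²·(+0.029527) = +6458.8 m/s²;  |a| = 6458.8 m/s².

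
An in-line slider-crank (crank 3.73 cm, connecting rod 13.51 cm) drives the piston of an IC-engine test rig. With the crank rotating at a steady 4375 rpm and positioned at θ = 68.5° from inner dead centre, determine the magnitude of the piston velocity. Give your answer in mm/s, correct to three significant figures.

ω = 2π·4375/60 = 458.1 rad/s
For an in-line slider-crank, x = r cosθ + √(L² − r² sin²θ), so v = −rω sinθ·[1 + r cosθ/√(L² − r² sin²θ)].
With r = 0.0373 m, L = 0.1351 m, θ = 68.5°: √(L² − r² sin²θ) = 0.13057 m.
v = −0.0373·458.1·0.93042·[1 + 0.0373·0.36650/0.13057] = -17.565 m/s.
|v| = 17.565 m/s = 17565 mm/s.

17600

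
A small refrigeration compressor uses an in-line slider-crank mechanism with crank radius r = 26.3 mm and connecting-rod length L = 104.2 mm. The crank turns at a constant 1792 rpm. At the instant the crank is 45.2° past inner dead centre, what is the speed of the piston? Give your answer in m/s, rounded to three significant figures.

ω = 2π·1792/60 = 187.7 rad/s
For an in-line slider-crank, x = r cosθ + √(L² − r² sin²θ), so v = −rω sinθ·[1 + r cosθ/√(L² − r² sin²θ)].
With r = 0.0263 m, L = 0.1042 m, θ = 45.2°: √(L² − r² sin²θ) = 0.10252 m.
v = −0.0263·187.7·0.70957·[1 + 0.0263·0.70463/0.10252] = -4.1351 m/s.
|v| = 4.1351 m/s.

4.14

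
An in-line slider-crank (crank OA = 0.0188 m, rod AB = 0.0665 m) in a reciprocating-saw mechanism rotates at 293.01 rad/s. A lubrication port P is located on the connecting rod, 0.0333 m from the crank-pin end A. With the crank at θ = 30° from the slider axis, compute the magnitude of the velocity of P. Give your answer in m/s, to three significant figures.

3.91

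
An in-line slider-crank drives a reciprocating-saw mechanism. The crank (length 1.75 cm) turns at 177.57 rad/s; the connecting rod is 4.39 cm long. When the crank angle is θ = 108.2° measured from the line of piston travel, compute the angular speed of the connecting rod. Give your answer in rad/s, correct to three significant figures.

ω = 177.6 rad/s
The rod makes angle φ with the slider axis where L sinφ = r sinθ; differentiating, L cosφ·φ̇ = r ω cosθ.
L cosφ = √(L² − r² sin²θ) = 0.04063 m.
|ω_rod| = r ω |cosθ| / √(L² − r² sin²θ) = 0.0175·177.6·0.31233/0.04063 = 23.888 rad/s.

23.9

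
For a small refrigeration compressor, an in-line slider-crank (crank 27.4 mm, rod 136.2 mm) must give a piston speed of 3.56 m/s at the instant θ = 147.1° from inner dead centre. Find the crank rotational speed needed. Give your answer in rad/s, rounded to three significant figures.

For an in-line slider-crank, |v_piston| = rω|sinθ|·[1 + r cosθ/√(L² − r² sin²θ)].
With r = 0.0274 m, L = 0.1362 m, θ = 147.1°: the bracketed kinematic factor |dx/dθ| = 0.012354 m.
ω = v/|dx/dθ| = 3.56/0.012354 = 288.17 rad/s.

288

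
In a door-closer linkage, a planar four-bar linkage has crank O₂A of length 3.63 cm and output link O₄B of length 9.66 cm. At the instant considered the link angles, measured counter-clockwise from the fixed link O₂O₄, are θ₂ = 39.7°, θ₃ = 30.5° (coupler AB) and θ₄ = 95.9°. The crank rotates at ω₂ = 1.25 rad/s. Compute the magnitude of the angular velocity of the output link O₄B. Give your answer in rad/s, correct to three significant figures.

0.0826

ω₂ = 1.25 rad/s
Differentiating the loop-closure r₂e^{iθ₂}+r₃e^{iθ₃}=r₁+r₄e^{iθ₄} gives r₂ω₂e^{iθ₂}+r₃ω₃e^{iθ₃}=r₄ω₄e^{iθ₄}.
Eliminating the other unknown: ω₄ = r₂ω₂ sin(θ₂−θ₃) / [r₄ sin(θ₄−θ₃)].
Numerator sine = +0.15988; denominator sine = +0.90924.
Result = 0.0363·1.25·(+0.15988) / (0.0966·(+0.90924)) = +0.082596 rad/s; magnitude 0.082596 rad/s.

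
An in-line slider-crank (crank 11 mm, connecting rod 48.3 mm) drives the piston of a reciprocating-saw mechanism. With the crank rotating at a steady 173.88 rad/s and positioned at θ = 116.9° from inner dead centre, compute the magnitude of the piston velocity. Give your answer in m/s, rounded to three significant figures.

1.53

ω = 173.9 rad/s
For an in-line slider-crank, x = r cosθ + √(L² − r² sin²θ), so v = −rω sinθ·[1 + r cosθ/√(L² − r² sin²θ)].
With r = 0.011 m, L = 0.0483 m, θ = 116.9°: √(L² − r² sin²θ) = 0.047293 m.
v = −0.011·173.9·0.89180·[1 + 0.011·-0.45243/0.047293] = -1.5262 m/s.
|v| = 1.5262 m/s.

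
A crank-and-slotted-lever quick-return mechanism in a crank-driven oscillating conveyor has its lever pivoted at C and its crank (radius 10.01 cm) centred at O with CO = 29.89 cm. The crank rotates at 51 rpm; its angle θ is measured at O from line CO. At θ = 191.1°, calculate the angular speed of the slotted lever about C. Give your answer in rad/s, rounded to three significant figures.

ω = 5.341 rad/s (from 51 rpm).
Crank pin A relative to C: A = (d + r cosθ, r sinθ); lever angle φ = atan2(r sinθ, d + r cosθ).
Differentiating tanφ: φ̇ = rω(d cosθ + r)/(d² + r² + 2dr cosθ).
d² + r² + 2dr cosθ = |CA|² = 0.0406409 m²;  d cosθ + r = -0.19321 m.
|ω_lever| = |0.1001·5.341·-0.19321| / 0.0406409 = 2.5415 rad/s.

2.54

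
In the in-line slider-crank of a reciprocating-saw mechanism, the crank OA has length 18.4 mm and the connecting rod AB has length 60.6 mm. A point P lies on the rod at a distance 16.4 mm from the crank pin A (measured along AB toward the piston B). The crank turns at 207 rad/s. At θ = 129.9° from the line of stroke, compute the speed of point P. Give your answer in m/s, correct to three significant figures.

3.29

ω = 207 rad/s.  Crank-pin speed |V_A| = rω = 3.8088 m/s, perpendicular to OA.
Rod angle: sinφ = −(r/L) sinθ ⇒ φ = -13.470°; ω_rod = −rω cosθ/√(L²−r²sin²θ) = +41.456 rad/s.
V_P = V_A + ω_rod × AP, with AP = 0.0164 m along the rod.
Components: V_Px = −rω sinθ − a·ω_rod·sinφ = -2.7636 m/s;  V_Py = rω cosθ + a·ω_rod·cosφ = -1.782 m/s.
|V_P| = √(V_Px² + V_Py²) = 3.2883 m/s.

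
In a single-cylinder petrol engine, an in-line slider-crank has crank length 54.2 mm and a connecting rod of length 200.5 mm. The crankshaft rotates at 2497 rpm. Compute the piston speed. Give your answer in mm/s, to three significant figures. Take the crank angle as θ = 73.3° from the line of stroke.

ω = 2π·2497/60 = 261.5 rad/s
For an in-line slider-crank, x = r cosθ + √(L² − r² sin²θ), so v = −rω sinθ·[1 + r cosθ/√(L² − r² sin²θ)].
With r = 0.0542 m, L = 0.2005 m, θ = 73.3°: √(L² − r² sin²θ) = 0.19366 m.
v = −0.0542·261.5·0.95782·[1 + 0.0542·0.28736/0.19366] = -14.666 m/s.
|v| = 14.666 m/s = 14666 mm/s.

14700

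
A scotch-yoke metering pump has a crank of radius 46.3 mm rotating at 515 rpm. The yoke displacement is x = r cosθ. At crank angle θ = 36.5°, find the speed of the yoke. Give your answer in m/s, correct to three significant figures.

ω = 53.93 rad/s (from 515 rpm).
x = r cosθ ⇒ ẋ = −rω sinθ.
|v| = rω|sinθ| = 0.0463·53.93·|sin 36.5°| = 1.4853 m/s.

1.49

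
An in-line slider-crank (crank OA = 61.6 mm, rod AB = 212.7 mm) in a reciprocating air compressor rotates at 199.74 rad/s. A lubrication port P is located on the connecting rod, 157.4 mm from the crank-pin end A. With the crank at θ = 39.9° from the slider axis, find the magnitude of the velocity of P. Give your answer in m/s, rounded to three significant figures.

ω = 199.7 rad/s.  Crank-pin speed |V_A| = rω = 12.304 m/s, perpendicular to OA.
Rod angle: sinφ = −(r/L) sinθ ⇒ φ = -10.706°; ω_rod = −rω cosθ/√(L²−r²sin²θ) = -45.164 rad/s.
V_P = V_A + ω_rod × AP, with AP = 0.1574 m along the rod.
Components: V_Px = −rω sinθ − a·ω_rod·sinφ = -9.213 m/s;  V_Py = rω cosθ + a·ω_rod·cosφ = +2.4541 m/s.
|V_P| = √(V_Px² + V_Py²) = 9.5342 m/s.

9.53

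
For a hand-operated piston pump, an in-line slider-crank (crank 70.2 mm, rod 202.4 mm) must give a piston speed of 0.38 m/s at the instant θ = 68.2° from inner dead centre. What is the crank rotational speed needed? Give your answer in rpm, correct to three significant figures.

49.0

For an in-line slider-crank, |v_piston| = rω|sinθ|·[1 + r cosθ/√(L² − r² sin²θ)].
With r = 0.0702 m, L = 0.2024 m, θ = 68.2°: the bracketed kinematic factor |dx/dθ| = 0.074048 m.
ω = v/|dx/dθ| = 0.38/0.074048 = 5.1318 rad/s.
N = 60ω/(2π) = 49.005 rpm.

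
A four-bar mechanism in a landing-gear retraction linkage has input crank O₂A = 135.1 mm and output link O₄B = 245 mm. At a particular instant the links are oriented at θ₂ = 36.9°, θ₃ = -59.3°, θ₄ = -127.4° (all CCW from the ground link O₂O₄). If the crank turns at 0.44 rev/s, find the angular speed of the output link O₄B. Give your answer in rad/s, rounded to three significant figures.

ω₂ = 2.765 rad/s (from 0.44 rev/s).
Differentiating the loop-closure r₂e^{iθ₂}+r₃e^{iθ₃}=r₁+r₄e^{iθ₄} gives r₂ω₂e^{iθ₂}+r₃ω₃e^{iθ₃}=r₄ω₄e^{iθ₄}.
Eliminating the other unknown: ω₄ = r₂ω₂ sin(θ₂−θ₃) / [r₄ sin(θ₄−θ₃)].
Numerator sine = +0.99415; denominator sine = -0.92784.
Result = 0.1351·2.765·(+0.99415) / (0.245·(-0.92784)) = -1.6334 rad/s; magnitude 1.6334 rad/s.

1.63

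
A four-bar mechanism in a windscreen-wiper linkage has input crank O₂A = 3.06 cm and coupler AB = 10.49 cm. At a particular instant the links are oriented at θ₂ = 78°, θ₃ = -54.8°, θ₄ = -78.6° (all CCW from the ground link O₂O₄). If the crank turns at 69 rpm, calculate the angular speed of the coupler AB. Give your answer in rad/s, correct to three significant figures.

2.07

ω₂ = 7.226 rad/s (from 69 rpm).
Differentiating the loop-closure r₂e^{iθ₂}+r₃e^{iθ₃}=r₁+r₄e^{iθ₄} gives r₂ω₂e^{iθ₂}+r₃ω₃e^{iθ₃}=r₄ω₄e^{iθ₄}.
Eliminating the other unknown: ω₃ = r₂ω₂ sin(θ₄−θ₂) / [r₃ sin(θ₃−θ₄)].
Numerator sine = -0.39715; denominator sine = +0.40355.
Result = 0.0306·7.226·(-0.39715) / (0.1049·(+0.40355)) = -2.0744 rad/s; magnitude 2.0744 rad/s.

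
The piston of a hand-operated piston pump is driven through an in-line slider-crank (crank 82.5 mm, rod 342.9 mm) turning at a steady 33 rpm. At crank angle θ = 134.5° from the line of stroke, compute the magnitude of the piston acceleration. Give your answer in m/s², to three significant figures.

ω = 2π·33/60 = 3.456 rad/s
x(θ) = r cosθ + √(L² − r² sin²θ); with ω constant, a = ω²·d²x/dθ².
d²x/dθ² = −r cosθ − r²(cos2θ)/√u − r⁴ sin²2θ/(4u^{3/2}),  u = L² − r² sin²θ = 0.114118 m².
Substituting r = 0.0825 m, L = 0.3429 m, θ = 134.5°: d²x/dθ² = +0.057876 m.
a = ω²·d²x/dθ² = (3.456)²·(+0.057876) = +0.69117 m/s²;  |a| = 0.69117 m/s².

0.691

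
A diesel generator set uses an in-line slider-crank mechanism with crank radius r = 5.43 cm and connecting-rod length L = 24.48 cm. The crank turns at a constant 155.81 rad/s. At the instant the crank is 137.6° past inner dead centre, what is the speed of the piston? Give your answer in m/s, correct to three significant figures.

4.76

ω = 155.8 rad/s
For an in-line slider-crank, x = r cosθ + √(L² − r² sin²θ), so v = −rω sinθ·[1 + r cosθ/√(L² − r² sin²θ)].
With r = 0.0543 m, L = 0.2448 m, θ = 137.6°: √(L² − r² sin²θ) = 0.24205 m.
v = −0.0543·155.8·0.67430·[1 + 0.0543·-0.73846/0.24205] = -4.7598 m/s.
|v| = 4.7598 m/s.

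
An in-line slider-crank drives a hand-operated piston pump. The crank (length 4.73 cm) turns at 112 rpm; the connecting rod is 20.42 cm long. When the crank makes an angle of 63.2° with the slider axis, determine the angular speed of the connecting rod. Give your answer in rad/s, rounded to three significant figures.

ω = 11.73 rad/s (converted from 112 rpm).
The rod makes angle φ with the slider axis where L sinφ = r sinθ; differentiating, L cosφ·φ̇ = r ω cosθ.
L cosφ = √(L² − r² sin²θ) = 0.19979 m.
|ω_rod| = r ω |cosθ| / √(L² − r² sin²θ) = 0.0473·11.73·0.45088/0.19979 = 1.252 rad/s.

1.25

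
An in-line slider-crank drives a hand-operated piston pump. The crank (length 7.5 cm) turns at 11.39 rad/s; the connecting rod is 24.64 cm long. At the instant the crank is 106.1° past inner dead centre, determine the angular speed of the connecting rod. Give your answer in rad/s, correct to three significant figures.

ω = 11.39 rad/s
The rod makes angle φ with the slider axis where L sinφ = r sinθ; differentiating, L cosφ·φ̇ = r ω cosθ.
L cosφ = √(L² − r² sin²θ) = 0.23563 m.
|ω_rod| = r ω |cosθ| / √(L² − r² sin²θ) = 0.075·11.39·0.27731/0.23563 = 1.0054 rad/s.

1.01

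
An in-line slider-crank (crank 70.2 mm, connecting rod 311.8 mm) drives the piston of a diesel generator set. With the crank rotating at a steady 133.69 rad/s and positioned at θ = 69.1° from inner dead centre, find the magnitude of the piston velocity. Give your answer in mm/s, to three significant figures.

9490

ω = 133.7 rad/s
For an in-line slider-crank, x = r cosθ + √(L² − r² sin²θ), so v = −rω sinθ·[1 + r cosθ/√(L² − r² sin²θ)].
With r = 0.0702 m, L = 0.3118 m, θ = 69.1°: √(L² − r² sin²θ) = 0.30483 m.
v = −0.0702·133.7·0.93420·[1 + 0.0702·0.35674/0.30483] = -9.4878 m/s.
|v| = 9.4878 m/s = 9487.8 mm/s.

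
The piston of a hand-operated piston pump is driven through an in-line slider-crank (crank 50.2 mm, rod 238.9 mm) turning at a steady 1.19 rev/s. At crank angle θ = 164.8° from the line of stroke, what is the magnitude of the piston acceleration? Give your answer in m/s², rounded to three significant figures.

ω = 2π·1.19 = 7.477 rad/s
x(θ) = r cosθ + √(L² − r² sin²θ); with ω constant, a = ω²·d²x/dθ².
d²x/dθ² = −r cosθ − r²(cos2θ)/√u − r⁴ sin²2θ/(4u^{3/2}),  u = L² − r² sin²θ = 0.0569 m².
Substituting r = 0.0502 m, L = 0.2389 m, θ = 164.8°: d²x/dθ² = +0.039302 m.
a = ω²·d²x/dθ² = (7.477)²·(+0.039302) = +2.1972 m/s²;  |a| = 2.1972 m/s².

2.20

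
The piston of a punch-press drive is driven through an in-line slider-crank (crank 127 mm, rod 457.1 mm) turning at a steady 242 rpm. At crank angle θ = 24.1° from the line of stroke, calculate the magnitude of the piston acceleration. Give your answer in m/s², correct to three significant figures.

89.9

ω = 2π·242/60 = 25.34 rad/s
x(θ) = r cosθ + √(L² − r² sin²θ); with ω constant, a = ω²·d²x/dθ².
d²x/dθ² = −r cosθ − r²(cos2θ)/√u − r⁴ sin²2θ/(4u^{3/2}),  u = L² − r² sin²θ = 0.206251 m².
Substituting r = 0.127 m, L = 0.4571 m, θ = 24.1°: d²x/dθ² = -0.13999 m.
a = ω²·d²x/dθ² = (25.34)²·(-0.13999) = -89.904 m/s²;  |a| = 89.904 m/s².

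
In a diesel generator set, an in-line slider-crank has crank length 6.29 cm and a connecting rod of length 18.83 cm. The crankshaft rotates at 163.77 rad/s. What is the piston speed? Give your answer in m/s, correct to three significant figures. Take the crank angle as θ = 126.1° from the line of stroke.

ω = 163.8 rad/s
For an in-line slider-crank, x = r cosθ + √(L² − r² sin²θ), so v = −rω sinθ·[1 + r cosθ/√(L² − r² sin²θ)].
With r = 0.0629 m, L = 0.1883 m, θ = 126.1°: √(L² − r² sin²θ) = 0.18131 m.
v = −0.0629·163.8·0.80799·[1 + 0.0629·-0.58920/0.18131] = -6.6219 m/s.
|v| = 6.6219 m/s.

6.62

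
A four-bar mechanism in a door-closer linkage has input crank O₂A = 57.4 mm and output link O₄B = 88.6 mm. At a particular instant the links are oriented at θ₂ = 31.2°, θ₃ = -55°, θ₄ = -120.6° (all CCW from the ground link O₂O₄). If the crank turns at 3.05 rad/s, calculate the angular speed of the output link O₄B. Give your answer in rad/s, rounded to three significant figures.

2.16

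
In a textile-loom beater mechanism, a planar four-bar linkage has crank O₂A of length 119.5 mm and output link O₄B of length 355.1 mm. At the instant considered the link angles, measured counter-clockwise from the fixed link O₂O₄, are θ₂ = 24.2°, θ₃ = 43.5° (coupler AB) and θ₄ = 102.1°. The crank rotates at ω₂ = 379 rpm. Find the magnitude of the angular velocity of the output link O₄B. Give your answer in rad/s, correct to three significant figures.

5.17

ω₂ = 39.69 rad/s (from 379 rpm).
Differentiating the loop-closure r₂e^{iθ₂}+r₃e^{iθ₃}=r₁+r₄e^{iθ₄} gives r₂ω₂e^{iθ₂}+r₃ω₃e^{iθ₃}=r₄ω₄e^{iθ₄}.
Eliminating the other unknown: ω₄ = r₂ω₂ sin(θ₂−θ₃) / [r₄ sin(θ₄−θ₃)].
Numerator sine = -0.33051; denominator sine = +0.85355.
Result = 0.1195·39.69·(-0.33051) / (0.3551·(+0.85355)) = -5.1719 rad/s; magnitude 5.1719 rad/s.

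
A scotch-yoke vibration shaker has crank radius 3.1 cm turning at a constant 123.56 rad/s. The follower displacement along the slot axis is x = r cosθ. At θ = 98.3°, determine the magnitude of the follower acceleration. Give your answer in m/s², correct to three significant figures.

ω = 123.6 rad/s
x = r cosθ ⇒ ẍ = −rω² cosθ (ω constant).
|a| = rω²|cosθ| = 0.031·(123.6)²·|cos 98.3°| = 68.321 m/s².

68.3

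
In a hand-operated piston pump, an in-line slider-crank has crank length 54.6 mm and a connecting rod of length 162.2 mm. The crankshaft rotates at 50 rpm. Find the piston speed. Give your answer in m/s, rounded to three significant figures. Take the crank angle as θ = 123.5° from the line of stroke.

ω = 2π·50/60 = 5.236 rad/s
For an in-line slider-crank, x = r cosθ + √(L² − r² sin²θ), so v = −rω sinθ·[1 + r cosθ/√(L² − r² sin²θ)].
With r = 0.0546 m, L = 0.1622 m, θ = 123.5°: √(L² − r² sin²θ) = 0.15568 m.
v = −0.0546·5.236·0.83389·[1 + 0.0546·-0.55194/0.15568] = -0.19225 m/s.
|v| = 0.19225 m/s.

0.192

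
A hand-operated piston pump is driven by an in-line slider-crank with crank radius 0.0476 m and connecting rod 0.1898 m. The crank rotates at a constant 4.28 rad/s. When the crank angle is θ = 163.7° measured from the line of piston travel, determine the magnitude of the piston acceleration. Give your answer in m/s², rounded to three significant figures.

0.651

ω = 4.28 rad/s
x(θ) = r cosθ + √(L² − r² sin²θ); with ω constant, a = ω²·d²x/dθ².
d²x/dθ² = −r cosθ − r²(cos2θ)/√u − r⁴ sin²2θ/(4u^{3/2}),  u = L² − r² sin²θ = 0.0358456 m².
Substituting r = 0.0476 m, L = 0.1898 m, θ = 163.7°: d²x/dθ² = +0.03555 m.
a = ω²·d²x/dθ² = (4.28)²·(+0.03555) = +0.65122 m/s²;  |a| = 0.65122 m/s².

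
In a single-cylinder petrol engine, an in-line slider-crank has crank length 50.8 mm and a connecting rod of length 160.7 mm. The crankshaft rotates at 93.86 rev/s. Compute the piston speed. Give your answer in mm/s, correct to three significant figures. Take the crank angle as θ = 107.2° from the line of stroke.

ω = 2π·93.9 = 589.7 rad/s
For an in-line slider-crank, x = r cosθ + √(L² − r² sin²θ), so v = −rω sinθ·[1 + r cosθ/√(L² − r² sin²θ)].
With r = 0.0508 m, L = 0.1607 m, θ = 107.2°: √(L² − r² sin²θ) = 0.1532 m.
v = −0.0508·589.7·0.95528·[1 + 0.0508·-0.29571/0.1532] = -25.813 m/s.
|v| = 25.813 m/s = 25813 mm/s.

25800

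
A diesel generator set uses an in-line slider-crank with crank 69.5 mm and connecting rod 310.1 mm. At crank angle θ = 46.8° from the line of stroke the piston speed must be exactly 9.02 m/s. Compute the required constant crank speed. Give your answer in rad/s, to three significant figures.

For an in-line slider-crank, |v_piston| = rω|sinθ|·[1 + r cosθ/√(L² − r² sin²θ)].
With r = 0.0695 m, L = 0.3101 m, θ = 46.8°: the bracketed kinematic factor |dx/dθ| = 0.058542 m.
ω = v/|dx/dθ| = 9.02/0.058542 = 154.08 rad/s.

154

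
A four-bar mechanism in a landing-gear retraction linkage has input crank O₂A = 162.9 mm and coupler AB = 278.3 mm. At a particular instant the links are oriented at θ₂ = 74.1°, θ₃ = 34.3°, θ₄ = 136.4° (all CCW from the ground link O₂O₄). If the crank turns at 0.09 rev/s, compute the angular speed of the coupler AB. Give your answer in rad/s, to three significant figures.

0.300

ω₂ = 0.5655 rad/s (from 0.09 rev/s).
Differentiating the loop-closure r₂e^{iθ₂}+r₃e^{iθ₃}=r₁+r₄e^{iθ₄} gives r₂ω₂e^{iθ₂}+r₃ω₃e^{iθ₃}=r₄ω₄e^{iθ₄}.
Eliminating the other unknown: ω₃ = r₂ω₂ sin(θ₄−θ₂) / [r₃ sin(θ₃−θ₄)].
Numerator sine = +0.88539; denominator sine = -0.97778.
Result = 0.1629·0.5655·(+0.88539) / (0.2783·(-0.97778)) = -0.29973 rad/s; magnitude 0.29973 rad/s.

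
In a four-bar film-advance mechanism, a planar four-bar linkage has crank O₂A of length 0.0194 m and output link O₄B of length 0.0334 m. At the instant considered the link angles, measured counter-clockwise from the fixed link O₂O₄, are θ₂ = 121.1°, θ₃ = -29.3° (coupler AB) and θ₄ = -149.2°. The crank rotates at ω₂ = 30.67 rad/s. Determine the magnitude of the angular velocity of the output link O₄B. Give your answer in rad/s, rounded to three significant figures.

10.2

ω₂ = 30.67 rad/s
Differentiating the loop-closure r₂e^{iθ₂}+r₃e^{iθ₃}=r₁+r₄e^{iθ₄} gives r₂ω₂e^{iθ₂}+r₃ω₃e^{iθ₃}=r₄ω₄e^{iθ₄}.
Eliminating the other unknown: ω₄ = r₂ω₂ sin(θ₂−θ₃) / [r₄ sin(θ₄−θ₃)].
Numerator sine = +0.49394; denominator sine = -0.86690.
Result = 0.0194·30.67·(+0.49394) / (0.0334·(-0.86690)) = -10.15 rad/s; magnitude 10.15 rad/s.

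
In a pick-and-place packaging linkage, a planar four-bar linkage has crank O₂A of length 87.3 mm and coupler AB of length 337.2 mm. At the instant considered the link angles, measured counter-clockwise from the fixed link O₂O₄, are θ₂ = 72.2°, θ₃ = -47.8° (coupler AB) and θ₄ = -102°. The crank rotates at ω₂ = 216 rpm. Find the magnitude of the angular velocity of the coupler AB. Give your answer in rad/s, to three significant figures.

0.730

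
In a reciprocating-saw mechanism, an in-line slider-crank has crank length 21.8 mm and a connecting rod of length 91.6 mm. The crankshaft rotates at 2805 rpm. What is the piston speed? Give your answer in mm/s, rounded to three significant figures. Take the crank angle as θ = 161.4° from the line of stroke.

1580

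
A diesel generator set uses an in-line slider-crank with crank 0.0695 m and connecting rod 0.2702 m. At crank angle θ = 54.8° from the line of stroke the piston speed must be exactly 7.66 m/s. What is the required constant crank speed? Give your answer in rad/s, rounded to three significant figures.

For an in-line slider-crank, |v_piston| = rω|sinθ|·[1 + r cosθ/√(L² − r² sin²θ)].
With r = 0.0695 m, L = 0.2702 m, θ = 54.8°: the bracketed kinematic factor |dx/dθ| = 0.065404 m.
ω = v/|dx/dθ| = 7.66/0.065404 = 117.12 rad/s.

117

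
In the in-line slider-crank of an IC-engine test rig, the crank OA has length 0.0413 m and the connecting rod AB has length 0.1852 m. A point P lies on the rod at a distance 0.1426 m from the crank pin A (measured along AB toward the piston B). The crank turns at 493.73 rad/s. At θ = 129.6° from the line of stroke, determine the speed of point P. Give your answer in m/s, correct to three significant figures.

14.3

ω = 493.7 rad/s.  Crank-pin speed |V_A| = rω = 20.391 m/s, perpendicular to OA.
Rod angle: sinφ = −(r/L) sinθ ⇒ φ = -9.894°; ω_rod = −rω cosθ/√(L²−r²sin²θ) = +71.242 rad/s.
V_P = V_A + ω_rod × AP, with AP = 0.1426 m along the rod.
Components: V_Px = −rω sinθ − a·ω_rod·sinφ = -13.966 m/s;  V_Py = rω cosθ + a·ω_rod·cosφ = -2.9898 m/s.
|V_P| = √(V_Px² + V_Py²) = 14.282 m/s.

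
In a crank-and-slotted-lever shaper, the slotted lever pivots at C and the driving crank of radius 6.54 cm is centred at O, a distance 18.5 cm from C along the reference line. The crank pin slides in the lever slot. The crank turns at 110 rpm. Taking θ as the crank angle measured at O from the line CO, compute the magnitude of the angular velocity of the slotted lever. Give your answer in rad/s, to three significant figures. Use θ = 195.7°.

ω = 11.52 rad/s (from 110 rpm).
Crank pin A relative to C: A = (d + r cosθ, r sinθ); lever angle φ = atan2(r sinθ, d + r cosθ).
Differentiating tanφ: φ̇ = rω(d cosθ + r)/(d² + r² + 2dr cosθ).
d² + r² + 2dr cosθ = |CA|² = 0.0152069 m²;  d cosθ + r = -0.1127 m.
|ω_lever| = |0.0654·11.52·-0.1127| / 0.0152069 = 5.5831 rad/s.

5.58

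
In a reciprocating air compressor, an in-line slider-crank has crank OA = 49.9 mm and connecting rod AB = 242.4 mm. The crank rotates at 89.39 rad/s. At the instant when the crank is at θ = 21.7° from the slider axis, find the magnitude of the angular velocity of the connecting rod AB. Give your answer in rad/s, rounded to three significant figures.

ω = 89.39 rad/s
The rod makes angle φ with the slider axis where L sinφ = r sinθ; differentiating, L cosφ·φ̇ = r ω cosθ.
L cosφ = √(L² − r² sin²θ) = 0.2417 m.
|ω_rod| = r ω |cosθ| / √(L² − r² sin²θ) = 0.0499·89.39·0.92913/0.2417 = 17.147 rad/s.

17.1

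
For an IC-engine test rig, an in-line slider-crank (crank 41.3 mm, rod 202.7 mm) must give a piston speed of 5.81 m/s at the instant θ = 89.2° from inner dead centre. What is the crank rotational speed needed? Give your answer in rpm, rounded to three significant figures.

For an in-line slider-crank, |v_piston| = rω|sinθ|·[1 + r cosθ/√(L² − r² sin²θ)].
With r = 0.0413 m, L = 0.2027 m, θ = 89.2°: the bracketed kinematic factor |dx/dθ| = 0.041416 m.
ω = v/|dx/dθ| = 5.81/0.041416 = 140.28 rad/s.
N = 60ω/(2π) = 1339.6 rpm.

1340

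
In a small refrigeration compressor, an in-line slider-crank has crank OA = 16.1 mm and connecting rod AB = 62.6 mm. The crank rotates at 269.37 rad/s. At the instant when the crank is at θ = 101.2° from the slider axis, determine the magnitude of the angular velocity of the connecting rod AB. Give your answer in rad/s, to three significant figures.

ω = 269.4 rad/s
The rod makes angle φ with the slider axis where L sinφ = r sinθ; differentiating, L cosφ·φ̇ = r ω cosθ.
L cosφ = √(L² − r² sin²θ) = 0.060575 m.
|ω_rod| = r ω |cosθ| / √(L² − r² sin²θ) = 0.0161·269.4·0.19423/0.060575 = 13.906 rad/s.

13.9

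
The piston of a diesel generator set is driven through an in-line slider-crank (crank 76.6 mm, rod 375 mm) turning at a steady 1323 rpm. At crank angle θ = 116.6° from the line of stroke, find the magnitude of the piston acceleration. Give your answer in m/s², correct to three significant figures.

ω = 2π·1323/60 = 138.5 rad/s
x(θ) = r cosθ + √(L² − r² sin²θ); with ω constant, a = ω²·d²x/dθ².
d²x/dθ² = −r cosθ − r²(cos2θ)/√u − r⁴ sin²2θ/(4u^{3/2}),  u = L² − r² sin²θ = 0.135934 m².
Substituting r = 0.0766 m, L = 0.375 m, θ = 116.6°: d²x/dθ² = +0.043721 m.
a = ω²·d²x/dθ² = (138.5)²·(+0.043721) = +839.21 m/s²;  |a| = 839.21 m/s².

839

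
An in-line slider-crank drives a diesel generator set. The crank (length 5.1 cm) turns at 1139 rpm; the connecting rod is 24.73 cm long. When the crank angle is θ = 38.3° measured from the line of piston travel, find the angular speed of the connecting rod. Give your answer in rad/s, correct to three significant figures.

19.5

ω = 119.3 rad/s (converted from 1139 rpm).
The rod makes angle φ with the slider axis where L sinφ = r sinθ; differentiating, L cosφ·φ̇ = r ω cosθ.
L cosφ = √(L² − r² sin²θ) = 0.24527 m.
|ω_rod| = r ω |cosθ| / √(L² − r² sin²θ) = 0.051·119.3·0.78478/0.24527 = 19.464 rad/s.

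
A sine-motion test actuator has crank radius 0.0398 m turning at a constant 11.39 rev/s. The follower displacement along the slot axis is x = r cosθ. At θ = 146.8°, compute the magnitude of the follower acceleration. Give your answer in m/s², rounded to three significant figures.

ω = 71.57 rad/s (from 11.39 rev/s).
x = r cosθ ⇒ ẍ = −rω² cosθ (ω constant).
|a| = rω²|cosθ| = 0.0398·(71.57)²·|cos 146.8°| = 170.57 m/s².

171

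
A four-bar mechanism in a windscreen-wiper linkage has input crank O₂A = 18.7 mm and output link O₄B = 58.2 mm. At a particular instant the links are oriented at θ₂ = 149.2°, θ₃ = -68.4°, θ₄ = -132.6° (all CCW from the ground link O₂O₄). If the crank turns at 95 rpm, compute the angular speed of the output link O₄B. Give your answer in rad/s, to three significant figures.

ω₂ = 9.948 rad/s (from 95 rpm).
Differentiating the loop-closure r₂e^{iθ₂}+r₃e^{iθ₃}=r₁+r₄e^{iθ₄} gives r₂ω₂e^{iθ₂}+r₃ω₃e^{iθ₃}=r₄ω₄e^{iθ₄}.
Eliminating the other unknown: ω₄ = r₂ω₂ sin(θ₂−θ₃) / [r₄ sin(θ₄−θ₃)].
Numerator sine = -0.61015; denominator sine = -0.90032.
Result = 0.0187·9.948·(-0.61015) / (0.0582·(-0.90032)) = +2.1662 rad/s; magnitude 2.1662 rad/s.

2.17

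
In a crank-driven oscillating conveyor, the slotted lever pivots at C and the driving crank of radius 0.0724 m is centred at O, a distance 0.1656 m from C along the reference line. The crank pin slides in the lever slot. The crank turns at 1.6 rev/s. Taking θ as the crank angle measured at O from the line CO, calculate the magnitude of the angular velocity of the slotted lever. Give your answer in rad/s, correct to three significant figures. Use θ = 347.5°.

3.04

ω = 10.05 rad/s (from 1.6 rev/s).
Crank pin A relative to C: A = (d + r cosθ, r sinθ); lever angle φ = atan2(r sinθ, d + r cosθ).
Differentiating tanφ: φ̇ = rω(d cosθ + r)/(d² + r² + 2dr cosθ).
d² + r² + 2dr cosθ = |CA|² = 0.0560756 m²;  d cosθ + r = +0.23407 m.
|ω_lever| = |0.0724·10.05·+0.23407| / 0.0560756 = 3.0382 rad/s.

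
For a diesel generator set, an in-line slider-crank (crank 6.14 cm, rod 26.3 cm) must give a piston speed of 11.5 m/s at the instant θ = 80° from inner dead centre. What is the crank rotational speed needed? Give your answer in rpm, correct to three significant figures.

1740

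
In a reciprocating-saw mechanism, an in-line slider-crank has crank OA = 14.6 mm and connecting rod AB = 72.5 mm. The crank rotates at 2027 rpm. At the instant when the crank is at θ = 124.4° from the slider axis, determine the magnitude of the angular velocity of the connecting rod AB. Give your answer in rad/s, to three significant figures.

24.5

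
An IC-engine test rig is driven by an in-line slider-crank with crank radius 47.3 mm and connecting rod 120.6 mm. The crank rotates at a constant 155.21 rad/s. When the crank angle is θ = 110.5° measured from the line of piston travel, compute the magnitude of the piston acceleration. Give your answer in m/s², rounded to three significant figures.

752

ω = 155.2 rad/s
x(θ) = r cosθ + √(L² − r² sin²θ); with ω constant, a = ω²·d²x/dθ².
d²x/dθ² = −r cosθ − r²(cos2θ)/√u − r⁴ sin²2θ/(4u^{3/2}),  u = L² − r² sin²θ = 0.0125815 m².
Substituting r = 0.0473 m, L = 0.1206 m, θ = 110.5°: d²x/dθ² = +0.031237 m.
a = ω²·d²x/dθ² = (155.2)²·(+0.031237) = +752.49 m/s²;  |a| = 752.49 m/s².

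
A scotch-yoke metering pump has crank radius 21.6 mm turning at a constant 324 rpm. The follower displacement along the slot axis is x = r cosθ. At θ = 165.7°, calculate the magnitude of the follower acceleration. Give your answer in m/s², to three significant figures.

ω = 33.93 rad/s (from 324 rpm).
x = r cosθ ⇒ ẍ = −rω² cosθ (ω constant).
|a| = rω²|cosθ| = 0.0216·(33.93)²·|cos 165.7°| = 24.095 m/s².

24.1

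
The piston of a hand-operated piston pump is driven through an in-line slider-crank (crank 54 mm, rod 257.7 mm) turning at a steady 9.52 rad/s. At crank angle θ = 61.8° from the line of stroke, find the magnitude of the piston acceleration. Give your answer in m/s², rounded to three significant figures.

1.74

ω = 9.52 rad/s
x(θ) = r cosθ + √(L² − r² sin²θ); with ω constant, a = ω²·d²x/dθ².
d²x/dθ² = −r cosθ − r²(cos2θ)/√u − r⁴ sin²2θ/(4u^{3/2}),  u = L² − r² sin²θ = 0.0641444 m².
Substituting r = 0.054 m, L = 0.2577 m, θ = 61.8°: d²x/dθ² = -0.019237 m.
a = ω²·d²x/dθ² = (9.52)²·(-0.019237) = -1.7435 m/s²;  |a| = 1.7435 m/s².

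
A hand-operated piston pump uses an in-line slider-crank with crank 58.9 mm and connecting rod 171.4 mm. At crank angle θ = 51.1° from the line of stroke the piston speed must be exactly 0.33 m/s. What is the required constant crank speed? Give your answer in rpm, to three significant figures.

56.2

For an in-line slider-crank, |v_piston| = rω|sinθ|·[1 + r cosθ/√(L² − r² sin²θ)].
With r = 0.0589 m, L = 0.1714 m, θ = 51.1°: the bracketed kinematic factor |dx/dθ| = 0.056104 m.
ω = v/|dx/dθ| = 0.33/0.056104 = 5.8819 rad/s.
N = 60ω/(2π) = 56.168 rpm.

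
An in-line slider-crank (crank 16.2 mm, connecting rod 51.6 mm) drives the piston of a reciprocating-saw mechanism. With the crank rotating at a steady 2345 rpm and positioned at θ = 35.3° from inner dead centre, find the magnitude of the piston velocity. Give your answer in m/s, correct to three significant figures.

ω = 2π·2345/60 = 245.6 rad/s
For an in-line slider-crank, x = r cosθ + √(L² − r² sin²θ), so v = −rω sinθ·[1 + r cosθ/√(L² − r² sin²θ)].
With r = 0.0162 m, L = 0.0516 m, θ = 35.3°: √(L² − r² sin²θ) = 0.050744 m.
v = −0.0162·245.6·0.57786·[1 + 0.0162·0.81614/0.050744] = -2.8978 m/s.
|v| = 2.8978 m/s.

2.90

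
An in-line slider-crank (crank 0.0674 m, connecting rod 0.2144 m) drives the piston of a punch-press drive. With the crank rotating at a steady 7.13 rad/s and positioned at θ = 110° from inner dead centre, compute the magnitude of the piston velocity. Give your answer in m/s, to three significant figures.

0.401

ω = 7.13 rad/s
For an in-line slider-crank, x = r cosθ + √(L² − r² sin²θ), so v = −rω sinθ·[1 + r cosθ/√(L² − r² sin²θ)].
With r = 0.0674 m, L = 0.2144 m, θ = 110°: √(L² − r² sin²θ) = 0.20483 m.
v = −0.0674·7.13·0.93969·[1 + 0.0674·-0.34202/0.20483] = -0.40076 m/s.
|v| = 0.40076 m/s.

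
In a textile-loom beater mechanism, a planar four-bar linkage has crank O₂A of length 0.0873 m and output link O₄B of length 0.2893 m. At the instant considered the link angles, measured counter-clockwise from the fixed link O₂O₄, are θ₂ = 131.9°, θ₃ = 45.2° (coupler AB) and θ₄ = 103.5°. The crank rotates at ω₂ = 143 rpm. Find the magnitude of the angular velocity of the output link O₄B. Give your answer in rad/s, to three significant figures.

ω₂ = 14.97 rad/s (from 143 rpm).
Differentiating the loop-closure r₂e^{iθ₂}+r₃e^{iθ₃}=r₁+r₄e^{iθ₄} gives r₂ω₂e^{iθ₂}+r₃ω₃e^{iθ₃}=r₄ω₄e^{iθ₄}.
Eliminating the other unknown: ω₄ = r₂ω₂ sin(θ₂−θ₃) / [r₄ sin(θ₄−θ₃)].
Numerator sine = +0.99834; denominator sine = +0.85081.
Result = 0.0873·14.97·(+0.99834) / (0.2893·(+0.85081)) = +5.3024 rad/s; magnitude 5.3024 rad/s.

5.30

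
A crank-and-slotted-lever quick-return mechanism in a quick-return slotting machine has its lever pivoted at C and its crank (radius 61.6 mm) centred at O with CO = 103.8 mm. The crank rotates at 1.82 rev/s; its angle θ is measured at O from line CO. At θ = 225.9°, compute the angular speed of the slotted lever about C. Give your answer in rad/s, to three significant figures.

1.32

ω = 11.44 rad/s (from 1.82 rev/s).
Crank pin A relative to C: A = (d + r cosθ, r sinθ); lever angle φ = atan2(r sinθ, d + r cosθ).
Differentiating tanφ: φ̇ = rω(d cosθ + r)/(d² + r² + 2dr cosθ).
d² + r² + 2dr cosθ = |CA|² = 0.00566956 m²;  d cosθ + r = -0.010636 m.
|ω_lever| = |0.0616·11.44·-0.010636| / 0.00566956 = 1.3215 rad/s.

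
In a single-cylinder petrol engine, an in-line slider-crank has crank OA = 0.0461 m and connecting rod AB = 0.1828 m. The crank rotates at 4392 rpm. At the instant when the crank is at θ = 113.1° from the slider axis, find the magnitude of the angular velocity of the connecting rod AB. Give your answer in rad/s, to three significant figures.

46.8

ω = 459.9 rad/s (converted from 4392 rpm).
The rod makes angle φ with the slider axis where L sinφ = r sinθ; differentiating, L cosφ·φ̇ = r ω cosθ.
L cosφ = √(L² − r² sin²θ) = 0.17781 m.
|ω_rod| = r ω |cosθ| / √(L² − r² sin²θ) = 0.0461·459.9·0.39234/0.17781 = 46.783 rad/s.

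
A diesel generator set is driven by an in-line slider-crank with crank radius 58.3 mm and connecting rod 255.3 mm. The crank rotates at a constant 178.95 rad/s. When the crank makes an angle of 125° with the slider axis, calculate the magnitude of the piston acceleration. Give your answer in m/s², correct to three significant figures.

ω = 178.9 rad/s
x(θ) = r cosθ + √(L² − r² sin²θ); with ω constant, a = ω²·d²x/dθ².
d²x/dθ² = −r cosθ − r²(cos2θ)/√u − r⁴ sin²2θ/(4u^{3/2}),  u = L² − r² sin²θ = 0.0628974 m².
Substituting r = 0.0583 m, L = 0.2553 m, θ = 125°: d²x/dθ² = +0.037913 m.
a = ω²·d²x/dθ² = (178.9)²·(+0.037913) = +1214.1 m/s²;  |a| = 1214.1 m/s².

1210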